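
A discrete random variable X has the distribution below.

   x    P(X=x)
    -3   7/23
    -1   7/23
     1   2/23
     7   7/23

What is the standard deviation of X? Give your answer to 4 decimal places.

E[X] = 1, E[X²] = 415/23
Var(X) = E[X²] − (E[X])² = 415/23 − 1 = 392/23
SD(X) = √(392/23) ≈ 4.1284

4.1284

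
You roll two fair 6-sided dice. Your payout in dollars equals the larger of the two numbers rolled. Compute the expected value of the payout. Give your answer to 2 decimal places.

Distribution of the larger of the two numbers rolled: 1 w.p. 1/36, 2 w.p. 1/12, 3 w.p. 5/36, 4 w.p. 7/36, 5 w.p. 1/4, 6 w.p. 11/36
E[payout] = (1/36)·1 + (1/12)·2 + (5/36)·3 + (7/36)·4 + (1/4)·5 + (11/36)·6 = 161/36
≈ $4.47

$4.47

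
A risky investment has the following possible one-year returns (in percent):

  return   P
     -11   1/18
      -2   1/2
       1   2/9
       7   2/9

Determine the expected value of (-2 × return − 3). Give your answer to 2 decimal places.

-3.33

E[-2x-3] = (1/18)·19 + (1/2)·1 + (2/9)·(-5) + (2/9)·(-17)
     = -10/3 ≈ -3.33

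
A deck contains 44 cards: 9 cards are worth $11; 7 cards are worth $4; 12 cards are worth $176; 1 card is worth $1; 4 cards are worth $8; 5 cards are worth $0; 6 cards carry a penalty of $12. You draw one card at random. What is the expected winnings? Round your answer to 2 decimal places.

$50.00

E[payout] = (9/44)·11 + (7/44)·4 + (12/44)·176 + (1/44)·1 + (4/44)·8 + (5/44)·0 + (6/44)·(-12) = 50
≈ $50.00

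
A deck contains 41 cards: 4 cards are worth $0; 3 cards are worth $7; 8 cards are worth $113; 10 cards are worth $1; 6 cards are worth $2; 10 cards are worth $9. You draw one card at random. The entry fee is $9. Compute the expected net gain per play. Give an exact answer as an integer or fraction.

E[payout] = (4/41)·0 + (3/41)·7 + (8/41)·113 + (10/41)·1 + (6/41)·2 + (10/41)·9 = 1037/41
Expected profit = 1037/41 − 9 = 668/41

668/41 dollars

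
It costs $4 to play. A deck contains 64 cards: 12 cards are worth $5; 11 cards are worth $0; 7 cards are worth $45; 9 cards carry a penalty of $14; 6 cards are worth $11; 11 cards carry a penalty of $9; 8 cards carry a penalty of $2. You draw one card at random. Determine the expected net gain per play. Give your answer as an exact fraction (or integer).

-7/8 dollars

E[payout] = (12/64)·5 + (11/64)·0 + (7/64)·45 + (9/64)·(-14) + (6/64)·11 + (11/64)·(-9) + (8/64)·(-2) = 25/8
Expected profit = 25/8 − 4 = -7/8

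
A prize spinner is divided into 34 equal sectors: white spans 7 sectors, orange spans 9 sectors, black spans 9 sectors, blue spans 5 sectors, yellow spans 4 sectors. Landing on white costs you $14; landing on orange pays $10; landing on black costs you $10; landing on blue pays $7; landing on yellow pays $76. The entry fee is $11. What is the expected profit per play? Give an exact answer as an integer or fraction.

E[payout] = (7/34)·(-14) + (9/34)·10 + (9/34)·(-10) + (5/34)·7 + (4/34)·76 = 241/34
Expected profit = 241/34 − 11 = -133/34

-133/34 dollars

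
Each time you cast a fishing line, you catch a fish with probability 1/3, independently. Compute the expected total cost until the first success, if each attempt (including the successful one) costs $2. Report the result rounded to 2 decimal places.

$6.00

E[#attempts] = 1/p = 3; E[cost] = 2·3 = 6.
≈ 6.00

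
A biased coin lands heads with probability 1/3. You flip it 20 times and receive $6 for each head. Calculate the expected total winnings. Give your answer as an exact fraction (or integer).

$40

E[#heads] = 20·1/3 = 20/3 (linearity over flips).
E[winnings] = 6·20/3 = 40.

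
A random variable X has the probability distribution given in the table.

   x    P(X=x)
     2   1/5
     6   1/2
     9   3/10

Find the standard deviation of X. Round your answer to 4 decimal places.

2.4269

E[X] = 61/10, E[X²] = 431/10
Var(X) = E[X²] − (E[X])² = 431/10 − 3721/100 = 589/100
SD(X) = √(589/100) ≈ 2.4269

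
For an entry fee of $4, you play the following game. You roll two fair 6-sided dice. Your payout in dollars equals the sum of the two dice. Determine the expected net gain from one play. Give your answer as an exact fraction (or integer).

$3

Distribution of the sum of the two dice: 2 w.p. 1/36, 3 w.p. 1/18, 4 w.p. 1/12, 5 w.p. 1/9, 6 w.p. 5/36, 7 w.p. 1/6, …
E[payout] = (1/36)·2 + (1/18)·3 + (1/12)·4 + (1/9)·5 + (5/36)·6 + (1/6)·7 + (5/36)·8 + (1/9)·9 + (1/12)·10 + (1/18)·11 + (1/36)·12 = 7
Expected profit = 7 − 4 = 3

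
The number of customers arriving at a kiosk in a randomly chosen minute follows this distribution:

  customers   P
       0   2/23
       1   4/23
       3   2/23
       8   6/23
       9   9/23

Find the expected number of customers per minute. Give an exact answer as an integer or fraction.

139/23

E[X] = (2/23)·0 + (4/23)·1 + (2/23)·3 + (6/23)·8 + (9/23)·9
     = 139/23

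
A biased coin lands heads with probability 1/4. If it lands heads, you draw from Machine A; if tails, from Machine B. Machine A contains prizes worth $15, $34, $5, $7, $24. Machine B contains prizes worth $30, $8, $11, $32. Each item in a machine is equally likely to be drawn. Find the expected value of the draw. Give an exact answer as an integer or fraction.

E[X | Machine A] = (15 + 34 + 5 + 7 + 24)/5 = 17
E[X | Machine B] = (30 + 8 + 11 + 32)/4 = 81/4
E[X] = (1/4)·17 + (3/4)·81/4 = 311/16

311/16 dollars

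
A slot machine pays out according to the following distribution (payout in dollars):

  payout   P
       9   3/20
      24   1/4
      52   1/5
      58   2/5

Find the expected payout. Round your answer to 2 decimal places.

E[X] = (3/20)·9 + (1/4)·24 + (1/5)·52 + (2/5)·58
     = 819/20 ≈ 40.95

$40.95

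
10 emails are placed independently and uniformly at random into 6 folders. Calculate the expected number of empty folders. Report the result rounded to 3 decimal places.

0.969

Let Xⱼ=1 if folder j is empty. P(Xⱼ=1) = ((6-1)/6)^10 = 9765625/60466176.
By linearity, E[#empty] = 6·9765625/60466176 = 9765625/10077696.
≈ 0.969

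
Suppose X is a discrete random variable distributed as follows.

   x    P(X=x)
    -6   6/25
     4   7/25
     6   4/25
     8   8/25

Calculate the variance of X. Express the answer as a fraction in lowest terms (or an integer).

728/25

E[X] = (6/25)·(-6) + (7/25)·4 + (4/25)·6 + (8/25)·8 = 16/5
E[X²] = (6/25)·36 + (7/25)·16 + (4/25)·36 + (8/25)·64 = 984/25
Var(X) = 984/25 − (16/5)² = 728/25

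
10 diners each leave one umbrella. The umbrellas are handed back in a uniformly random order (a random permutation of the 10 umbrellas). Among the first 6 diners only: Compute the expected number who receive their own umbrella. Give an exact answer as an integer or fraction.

3/5

Let Xᵢ = 1 if person i gets their own umbrella. For each i, P(Xᵢ=1) = 1/10.
By linearity of expectation, E[X₁+…+X_6] = 6·(1/10) = 3/5.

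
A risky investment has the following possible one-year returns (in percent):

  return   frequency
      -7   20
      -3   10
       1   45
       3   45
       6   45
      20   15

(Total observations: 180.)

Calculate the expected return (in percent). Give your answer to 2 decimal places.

Total = 180, so P(return=-7) = 20/180, etc.
E[X] = (1/9)·(-7) + (1/18)·(-3) + (1/4)·1 + (1/4)·3 + (1/4)·6 + (1/12)·20
     = 29/9 ≈ 3.22

3.22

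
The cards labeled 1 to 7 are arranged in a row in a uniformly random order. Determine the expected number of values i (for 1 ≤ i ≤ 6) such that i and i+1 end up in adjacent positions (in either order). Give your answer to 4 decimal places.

For each i ∈ {1,…,6}, let Xᵢ = 1 if i and i+1 are adjacent. P(Xᵢ=1) = 2·(7−1)!/7! = 2/7.
By linearity, E[ΣXᵢ] = (6)·(2/7) = 12/7.
≈ 1.7143

1.7143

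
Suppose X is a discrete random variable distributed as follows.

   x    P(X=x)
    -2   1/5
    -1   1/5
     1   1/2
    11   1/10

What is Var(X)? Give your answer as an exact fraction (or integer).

E[X] = (1/5)·(-2) + (1/5)·(-1) + (1/2)·1 + (1/10)·11 = 1
E[X²] = (1/5)·4 + (1/5)·1 + (1/2)·1 + (1/10)·121 = 68/5
Var(X) = 68/5 − (1)² = 63/5

63/5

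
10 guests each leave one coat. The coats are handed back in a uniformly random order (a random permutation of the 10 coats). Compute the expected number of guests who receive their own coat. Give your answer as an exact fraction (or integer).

Let Xᵢ = 1 if person i gets their own coat. For each i, P(Xᵢ=1) = 1/10.
By linearity of expectation, E[X₁+…+X_10] = 10·(1/10) = 1.

1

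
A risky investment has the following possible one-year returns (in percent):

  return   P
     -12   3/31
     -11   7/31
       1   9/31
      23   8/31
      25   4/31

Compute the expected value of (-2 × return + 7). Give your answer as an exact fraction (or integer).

E[-2x+7] = (3/31)·31 + (7/31)·29 + (9/31)·5 + (8/31)·(-39) + (4/31)·(-43)
     = -143/31

-143/31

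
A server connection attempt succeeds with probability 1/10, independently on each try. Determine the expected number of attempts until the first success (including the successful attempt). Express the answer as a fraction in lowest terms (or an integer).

For a geometric distribution, E[trials] = 1/p = 1/(1/10) = 10.

10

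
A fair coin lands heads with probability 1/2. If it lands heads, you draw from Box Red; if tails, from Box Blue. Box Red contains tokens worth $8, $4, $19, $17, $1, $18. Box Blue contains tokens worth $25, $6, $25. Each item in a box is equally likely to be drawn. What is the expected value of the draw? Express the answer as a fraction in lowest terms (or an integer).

E[X | Box Red] = (8 + 4 + 19 + 17 + 1 + 18)/6 = 67/6
E[X | Box Blue] = (25 + 6 + 25)/3 = 56/3
E[X] = (1/2)·67/6 + (1/2)·56/3 = 179/12

179/12 dollars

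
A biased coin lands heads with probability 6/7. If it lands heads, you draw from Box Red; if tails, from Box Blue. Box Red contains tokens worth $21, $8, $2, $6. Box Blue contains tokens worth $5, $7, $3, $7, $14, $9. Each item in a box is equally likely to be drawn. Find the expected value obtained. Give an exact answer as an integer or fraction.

E[X | Box Red] = (21 + 8 + 2 + 6)/4 = 37/4
E[X | Box Blue] = (5 + 7 + 3 + 7 + 14 + 9)/6 = 15/2
E[X] = (6/7)·37/4 + (1/7)·15/2 = 9

$9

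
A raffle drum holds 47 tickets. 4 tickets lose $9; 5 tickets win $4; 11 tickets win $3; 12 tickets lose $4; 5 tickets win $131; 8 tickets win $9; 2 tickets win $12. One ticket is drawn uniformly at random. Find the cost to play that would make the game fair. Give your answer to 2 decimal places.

$15.32

E[payout] = (4/47)·(-9) + (5/47)·4 + (11/47)·3 + (12/47)·(-4) + (5/47)·131 + (8/47)·9 + (2/47)·12 = 720/47
Fair fee = E[payout] = 720/47 ≈ $15.32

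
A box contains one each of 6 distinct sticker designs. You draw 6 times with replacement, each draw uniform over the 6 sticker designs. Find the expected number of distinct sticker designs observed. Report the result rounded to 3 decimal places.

Let Xⱼ=1 if type j appears at least once. P(Xⱼ=1) = 1 − ((6−1)/6)^6 = 31031/46656.
E[#distinct] = 6·31031/46656 = 31031/7776.
≈ 3.991

3.991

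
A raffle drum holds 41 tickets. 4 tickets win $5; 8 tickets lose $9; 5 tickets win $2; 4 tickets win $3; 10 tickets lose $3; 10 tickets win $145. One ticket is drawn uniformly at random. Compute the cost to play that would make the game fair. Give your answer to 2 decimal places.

$33.90

E[payout] = (4/41)·5 + (8/41)·(-9) + (5/41)·2 + (4/41)·3 + (10/41)·(-3) + (10/41)·145 = 1390/41
Fair fee = E[payout] = 1390/41 ≈ $33.90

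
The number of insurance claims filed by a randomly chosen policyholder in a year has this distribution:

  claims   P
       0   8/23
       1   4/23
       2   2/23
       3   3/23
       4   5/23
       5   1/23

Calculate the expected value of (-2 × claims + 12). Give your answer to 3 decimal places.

E[-2x+12] = (8/23)·12 + (4/23)·10 + (2/23)·8 + (3/23)·6 + (5/23)·4 + (1/23)·2
     = 192/23 ≈ 8.348

8.348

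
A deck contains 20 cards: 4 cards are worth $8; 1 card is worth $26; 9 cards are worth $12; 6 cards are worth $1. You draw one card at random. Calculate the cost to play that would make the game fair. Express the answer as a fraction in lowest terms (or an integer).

43/5 dollars

E[payout] = (4/20)·8 + (1/20)·26 + (9/20)·12 + (6/20)·1 = 43/5
Fair fee = E[payout] = 43/5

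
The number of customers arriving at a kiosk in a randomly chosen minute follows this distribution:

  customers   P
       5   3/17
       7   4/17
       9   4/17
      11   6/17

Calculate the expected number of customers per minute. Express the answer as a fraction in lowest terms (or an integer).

E[X] = (3/17)·5 + (4/17)·7 + (4/17)·9 + (6/17)·11
     = 145/17

145/17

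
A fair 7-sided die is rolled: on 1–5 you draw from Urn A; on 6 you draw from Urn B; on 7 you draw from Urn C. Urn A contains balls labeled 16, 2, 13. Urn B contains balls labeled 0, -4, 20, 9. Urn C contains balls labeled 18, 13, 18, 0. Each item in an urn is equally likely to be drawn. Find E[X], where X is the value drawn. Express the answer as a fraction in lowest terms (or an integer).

421/42

E[X | Urn A] = (16 + 2 + 13)/3 = 31/3
E[X | Urn B] = (0 − 4 + 20 + 9)/4 = 25/4
E[X | Urn C] = (18 + 13 + 18 + 0)/4 = 49/4
E[X] = (5/7)·31/3 + (1/7)·25/4 + (1/7)·49/4 = 421/42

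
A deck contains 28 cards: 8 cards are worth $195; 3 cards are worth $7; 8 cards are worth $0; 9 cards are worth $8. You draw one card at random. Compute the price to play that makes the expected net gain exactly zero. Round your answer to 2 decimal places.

$59.04

E[payout] = (8/28)·195 + (3/28)·7 + (8/28)·0 + (9/28)·8 = 1653/28
Fair fee = E[payout] = 1653/28 ≈ $59.04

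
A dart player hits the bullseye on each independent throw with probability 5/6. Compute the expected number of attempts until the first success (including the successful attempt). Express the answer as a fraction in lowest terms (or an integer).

For a geometric distribution, E[trials] = 1/p = 1/(5/6) = 6/5.

6/5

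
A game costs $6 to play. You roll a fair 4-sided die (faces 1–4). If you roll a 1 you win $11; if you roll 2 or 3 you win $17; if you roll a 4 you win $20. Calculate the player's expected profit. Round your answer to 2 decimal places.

$10.25

E[payout] = (1/4)·11 + (1/2)·17 + (1/4)·20 = 65/4
Expected profit = 65/4 − 6 = 41/4 ≈ $10.25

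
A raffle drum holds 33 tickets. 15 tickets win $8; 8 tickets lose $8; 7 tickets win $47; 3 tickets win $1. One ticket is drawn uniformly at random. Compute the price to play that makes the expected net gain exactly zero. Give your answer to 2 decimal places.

E[payout] = (15/33)·8 + (8/33)·(-8) + (7/33)·47 + (3/33)·1 = 388/33
Fair fee = E[payout] = 388/33 ≈ $11.76

$11.76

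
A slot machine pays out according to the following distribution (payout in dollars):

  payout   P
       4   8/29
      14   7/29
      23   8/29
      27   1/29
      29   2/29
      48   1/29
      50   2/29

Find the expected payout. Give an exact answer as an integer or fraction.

E[X] = (8/29)·4 + (7/29)·14 + (8/29)·23 + (1/29)·27 + (2/29)·29 + (1/29)·48 + (2/29)·50
     = 547/29

547/29 dollars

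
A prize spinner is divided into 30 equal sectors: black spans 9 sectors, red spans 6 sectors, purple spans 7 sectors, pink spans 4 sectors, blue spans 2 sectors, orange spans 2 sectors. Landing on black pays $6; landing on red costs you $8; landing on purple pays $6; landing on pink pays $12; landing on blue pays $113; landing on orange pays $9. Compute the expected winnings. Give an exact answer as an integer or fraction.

34/3 dollars

E[payout] = (9/30)·6 + (6/30)·(-8) + (7/30)·6 + (4/30)·12 + (2/30)·113 + (2/30)·9 = 34/3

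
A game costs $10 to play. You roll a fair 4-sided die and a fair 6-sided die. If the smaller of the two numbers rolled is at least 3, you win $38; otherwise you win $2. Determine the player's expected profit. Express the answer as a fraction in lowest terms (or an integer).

$4

E[payout] = (2/3)·2 + (1/3)·38 = 14
Expected profit = 14 − 10 = 4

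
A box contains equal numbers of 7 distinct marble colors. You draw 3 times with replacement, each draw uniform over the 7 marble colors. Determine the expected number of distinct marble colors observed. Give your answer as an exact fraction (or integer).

127/49

Let Xⱼ=1 if type j appears at least once. P(Xⱼ=1) = 1 − ((7−1)/7)^3 = 127/343.
E[#distinct] = 7·127/343 = 127/49.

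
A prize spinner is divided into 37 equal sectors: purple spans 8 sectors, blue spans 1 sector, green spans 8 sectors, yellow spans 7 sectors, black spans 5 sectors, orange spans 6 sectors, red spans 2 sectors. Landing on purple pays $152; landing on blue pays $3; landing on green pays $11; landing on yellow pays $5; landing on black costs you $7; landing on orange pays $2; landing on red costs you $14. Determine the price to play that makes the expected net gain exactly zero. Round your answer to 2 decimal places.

$34.89

E[payout] = (8/37)·152 + (1/37)·3 + (8/37)·11 + (7/37)·5 + (5/37)·(-7) + (6/37)·2 + (2/37)·(-14) = 1291/37
Fair fee = E[payout] = 1291/37 ≈ $34.89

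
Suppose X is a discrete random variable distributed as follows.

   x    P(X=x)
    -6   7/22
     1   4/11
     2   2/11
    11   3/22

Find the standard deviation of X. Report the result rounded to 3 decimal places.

5.380

E[X] = 7/22, E[X²] = 639/22
Var(X) = E[X²] − (E[X])² = 639/22 − 49/484 = 14009/484
SD(X) = √(14009/484) ≈ 5.380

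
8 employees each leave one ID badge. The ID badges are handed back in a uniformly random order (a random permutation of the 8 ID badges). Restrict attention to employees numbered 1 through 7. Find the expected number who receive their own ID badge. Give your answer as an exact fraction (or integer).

7/8

Let Xᵢ = 1 if person i gets their own ID badge. For each i, P(Xᵢ=1) = 1/8.
By linearity of expectation, E[X₁+…+X_7] = 7·(1/8) = 7/8.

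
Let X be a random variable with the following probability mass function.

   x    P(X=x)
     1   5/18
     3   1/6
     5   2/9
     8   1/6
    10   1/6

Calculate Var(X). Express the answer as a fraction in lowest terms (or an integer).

E[X] = (5/18)·1 + (1/6)·3 + (2/9)·5 + (1/6)·8 + (1/6)·10 = 44/9
E[X²] = (5/18)·1 + (1/6)·9 + (2/9)·25 + (1/6)·64 + (1/6)·100 = 104/3
Var(X) = 104/3 − (44/9)² = 872/81

872/81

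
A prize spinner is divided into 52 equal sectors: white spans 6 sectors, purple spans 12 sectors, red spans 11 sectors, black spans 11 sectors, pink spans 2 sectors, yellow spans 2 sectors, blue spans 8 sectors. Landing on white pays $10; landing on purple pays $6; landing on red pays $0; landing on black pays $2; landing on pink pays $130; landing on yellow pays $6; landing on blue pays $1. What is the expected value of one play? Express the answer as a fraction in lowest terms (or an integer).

217/26 dollars

E[payout] = (6/52)·10 + (12/52)·6 + (11/52)·0 + (11/52)·2 + (2/52)·130 + (2/52)·6 + (8/52)·1 = 217/26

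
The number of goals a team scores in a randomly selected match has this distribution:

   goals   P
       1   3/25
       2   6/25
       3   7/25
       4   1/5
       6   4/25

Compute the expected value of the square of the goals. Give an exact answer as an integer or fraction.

E[X²] = (3/25)·1 + (6/25)·4 + (7/25)·9 + (1/5)·16 + (4/25)·36
     = 314/25

314/25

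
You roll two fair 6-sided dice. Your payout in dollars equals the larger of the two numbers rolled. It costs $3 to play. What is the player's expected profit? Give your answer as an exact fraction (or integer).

53/36 dollars

Distribution of the larger of the two numbers rolled: 1 w.p. 1/36, 2 w.p. 1/12, 3 w.p. 5/36, 4 w.p. 7/36, 5 w.p. 1/4, 6 w.p. 11/36
E[payout] = (1/36)·1 + (1/12)·2 + (5/36)·3 + (7/36)·4 + (1/4)·5 + (11/36)·6 = 161/36
Expected profit = 161/36 − 3 = 53/36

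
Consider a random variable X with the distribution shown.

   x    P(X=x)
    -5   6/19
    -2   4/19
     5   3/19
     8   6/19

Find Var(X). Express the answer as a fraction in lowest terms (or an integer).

11250/361

E[X] = (6/19)·(-5) + (4/19)·(-2) + (3/19)·5 + (6/19)·8 = 25/19
E[X²] = (6/19)·25 + (4/19)·4 + (3/19)·25 + (6/19)·64 = 625/19
Var(X) = 625/19 − (25/19)² = 11250/361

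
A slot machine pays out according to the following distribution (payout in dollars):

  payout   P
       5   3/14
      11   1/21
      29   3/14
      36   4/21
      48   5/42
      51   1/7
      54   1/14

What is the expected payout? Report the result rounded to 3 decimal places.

E[X] = (3/14)·5 + (1/21)·11 + (3/14)·29 + (4/21)·36 + (5/42)·48 + (1/7)·51 + (1/14)·54
     = 662/21 ≈ 31.524

$31.524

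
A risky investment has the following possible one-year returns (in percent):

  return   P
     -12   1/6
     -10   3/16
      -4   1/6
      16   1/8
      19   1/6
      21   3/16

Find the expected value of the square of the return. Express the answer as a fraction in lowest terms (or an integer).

E[X²] = (1/6)·144 + (3/16)·100 + (1/6)·16 + (1/8)·256 + (1/6)·361 + (3/16)·441
     = 10573/48

10573/48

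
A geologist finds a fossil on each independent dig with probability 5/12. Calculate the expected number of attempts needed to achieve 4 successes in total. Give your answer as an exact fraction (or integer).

By linearity (sum of 4 independent geometric waits), E[trials] = 4/p = 4/(5/12) = 48/5.

48/5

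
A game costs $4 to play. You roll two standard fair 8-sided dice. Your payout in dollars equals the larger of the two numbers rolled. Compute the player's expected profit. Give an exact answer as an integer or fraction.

Distribution of the larger of the two numbers rolled: 1 w.p. 1/64, 2 w.p. 3/64, 3 w.p. 5/64, 4 w.p. 7/64, 5 w.p. 9/64, 6 w.p. 11/64, …
E[payout] = (1/64)·1 + (3/64)·2 + (5/64)·3 + (7/64)·4 + (9/64)·5 + (11/64)·6 + (13/64)·7 + (15/64)·8 = 93/16
Expected profit = 93/16 − 4 = 29/16

29/16 dollars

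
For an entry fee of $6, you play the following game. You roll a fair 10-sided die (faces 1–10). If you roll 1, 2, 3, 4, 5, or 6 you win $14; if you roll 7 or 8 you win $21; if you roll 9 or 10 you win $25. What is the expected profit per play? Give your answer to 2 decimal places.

$11.60

E[payout] = (3/5)·14 + (1/5)·21 + (1/5)·25 = 88/5
Expected profit = 88/5 − 6 = 58/5 ≈ $11.60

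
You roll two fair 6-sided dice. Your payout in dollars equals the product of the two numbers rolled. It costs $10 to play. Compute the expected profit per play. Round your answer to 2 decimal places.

Distribution of the product of the two numbers rolled: 1 w.p. 1/36, 2 w.p. 1/18, 3 w.p. 1/18, 4 w.p. 1/12, 5 w.p. 1/18, 6 w.p. 1/9, …
E[payout] = (1/36)·1 + (1/18)·2 + (1/18)·3 + (1/12)·4 + (1/18)·5 + (1/9)·6 + (1/18)·8 + (1/36)·9 + (1/18)·10 + (1/9)·12 + (1/18)·15 + (1/36)·16 + (1/18)·18 + (1/18)·20 + (1/18)·24 + (1/36)·25 + (1/18)·30 + (1/36)·36 = 49/4
Expected profit = 49/4 − 10 = 9/4 ≈ $2.25

$2.25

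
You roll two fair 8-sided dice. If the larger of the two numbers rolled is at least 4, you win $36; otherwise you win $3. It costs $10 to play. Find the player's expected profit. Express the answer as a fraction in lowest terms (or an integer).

1367/64 dollars

E[payout] = (9/64)·3 + (55/64)·36 = 2007/64
Expected profit = 2007/64 − 10 = 1367/64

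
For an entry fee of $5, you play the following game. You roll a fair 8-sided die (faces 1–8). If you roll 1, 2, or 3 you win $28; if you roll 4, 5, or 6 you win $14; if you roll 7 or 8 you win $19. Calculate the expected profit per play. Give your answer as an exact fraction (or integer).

E[payout] = (3/8)·14 + (1/4)·19 + (3/8)·28 = 41/2
Expected profit = 41/2 − 5 = 31/2

31/2 dollars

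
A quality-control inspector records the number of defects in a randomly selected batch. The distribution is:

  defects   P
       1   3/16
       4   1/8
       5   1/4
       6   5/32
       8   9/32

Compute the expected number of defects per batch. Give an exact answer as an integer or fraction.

E[X] = (3/16)·1 + (1/8)·4 + (1/4)·5 + (5/32)·6 + (9/32)·8
     = 41/8

41/8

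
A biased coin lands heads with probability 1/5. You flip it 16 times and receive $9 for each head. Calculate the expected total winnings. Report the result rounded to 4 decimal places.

E[#heads] = 16·1/5 = 16/5 (linearity over flips).
E[winnings] = 9·16/5 = 144/5.
≈ 28.8000

$28.8000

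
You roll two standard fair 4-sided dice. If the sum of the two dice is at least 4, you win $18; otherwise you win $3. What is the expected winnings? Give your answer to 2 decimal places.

$15.19

E[payout] = (3/16)·3 + (13/16)·18 = 243/16
≈ $15.19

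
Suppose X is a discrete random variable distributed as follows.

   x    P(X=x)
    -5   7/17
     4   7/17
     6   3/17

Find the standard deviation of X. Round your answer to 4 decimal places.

E[X] = 11/17, E[X²] = 395/17
Var(X) = E[X²] − (E[X])² = 395/17 − 121/289 = 6594/289
SD(X) = √(6594/289) ≈ 4.7767

4.7767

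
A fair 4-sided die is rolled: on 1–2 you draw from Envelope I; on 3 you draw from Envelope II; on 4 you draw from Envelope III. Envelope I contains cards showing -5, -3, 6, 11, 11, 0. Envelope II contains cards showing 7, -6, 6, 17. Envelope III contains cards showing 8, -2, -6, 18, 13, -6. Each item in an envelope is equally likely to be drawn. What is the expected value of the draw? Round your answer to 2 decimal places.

E[X | Envelope I] = (-5 − 3 + 6 + 11 + 11 + 0)/6 = 10/3
E[X | Envelope II] = (7 − 6 + 6 + 17)/4 = 6
E[X | Envelope III] = (8 − 2 − 6 + 18 + 13 − 6)/6 = 25/6
E[X] = (1/2)·10/3 + (1/4)·6 + (1/4)·25/6 = 101/24 ≈ 4.21

4.21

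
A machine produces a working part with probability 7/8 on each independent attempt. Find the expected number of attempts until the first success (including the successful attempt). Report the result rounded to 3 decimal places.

1.143

For a geometric distribution, E[trials] = 1/p = 1/(7/8) = 8/7.
≈ 1.143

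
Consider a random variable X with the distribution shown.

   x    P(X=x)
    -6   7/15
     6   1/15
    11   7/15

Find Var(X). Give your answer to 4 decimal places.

E[X] = (7/15)·(-6) + (1/15)·6 + (7/15)·11 = 41/15
E[X²] = (7/15)·36 + (1/15)·36 + (7/15)·121 = 227/3
Var(X) = 227/3 − (41/15)² = 15344/225 ≈ 68.1956

68.1956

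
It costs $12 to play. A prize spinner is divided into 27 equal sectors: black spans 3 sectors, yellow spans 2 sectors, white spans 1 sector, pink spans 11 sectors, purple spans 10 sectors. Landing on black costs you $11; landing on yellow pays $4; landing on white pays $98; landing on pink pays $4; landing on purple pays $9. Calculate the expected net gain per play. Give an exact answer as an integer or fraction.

E[payout] = (3/27)·(-11) + (2/27)·4 + (1/27)·98 + (11/27)·4 + (10/27)·9 = 23/3
Expected profit = 23/3 − 12 = -13/3

-13/3 dollars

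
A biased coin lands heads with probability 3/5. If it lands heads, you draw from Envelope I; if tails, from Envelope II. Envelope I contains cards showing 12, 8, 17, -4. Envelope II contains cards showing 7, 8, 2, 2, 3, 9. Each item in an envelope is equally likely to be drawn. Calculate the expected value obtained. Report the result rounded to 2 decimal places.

E[X | Envelope I] = (12 + 8 + 17 − 4)/4 = 33/4
E[X | Envelope II] = (7 + 8 + 2 + 2 + 3 + 9)/6 = 31/6
E[X] = (3/5)·33/4 + (2/5)·31/6 = 421/60 ≈ 7.02

7.02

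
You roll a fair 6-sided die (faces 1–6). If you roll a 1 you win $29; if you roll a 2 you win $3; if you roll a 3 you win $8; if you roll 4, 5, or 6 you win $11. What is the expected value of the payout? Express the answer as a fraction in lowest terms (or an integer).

E[payout] = (1/6)·3 + (1/6)·8 + (1/2)·11 + (1/6)·29 = 73/6

73/6 dollars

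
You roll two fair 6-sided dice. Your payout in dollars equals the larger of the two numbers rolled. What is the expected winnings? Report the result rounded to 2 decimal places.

Distribution of the larger of the two numbers rolled: 1 w.p. 1/36, 2 w.p. 1/12, 3 w.p. 5/36, 4 w.p. 7/36, 5 w.p. 1/4, 6 w.p. 11/36
E[payout] = (1/36)·1 + (1/12)·2 + (5/36)·3 + (7/36)·4 + (1/4)·5 + (11/36)·6 = 161/36
≈ $4.47

$4.47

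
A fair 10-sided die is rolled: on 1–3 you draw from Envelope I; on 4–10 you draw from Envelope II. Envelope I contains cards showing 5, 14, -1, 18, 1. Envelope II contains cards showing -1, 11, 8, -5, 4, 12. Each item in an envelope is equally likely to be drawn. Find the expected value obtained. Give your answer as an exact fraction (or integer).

1681/300

E[X | Envelope I] = (5 + 14 − 1 + 18 + 1)/5 = 37/5
E[X | Envelope II] = (-1 + 11 + 8 − 5 + 4 + 12)/6 = 29/6
E[X] = (3/10)·37/5 + (7/10)·29/6 = 1681/300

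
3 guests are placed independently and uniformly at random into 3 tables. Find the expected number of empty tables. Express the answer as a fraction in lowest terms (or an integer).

Let Xⱼ=1 if table j is empty. P(Xⱼ=1) = ((3-1)/3)^3 = 8/27.
By linearity, E[#empty] = 3·8/27 = 8/9.

8/9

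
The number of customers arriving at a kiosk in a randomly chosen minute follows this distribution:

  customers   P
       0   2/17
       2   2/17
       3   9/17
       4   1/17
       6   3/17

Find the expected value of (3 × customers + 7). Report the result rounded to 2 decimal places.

E[3x+7] = (2/17)·7 + (2/17)·13 + (9/17)·16 + (1/17)·19 + (3/17)·25
     = 278/17 ≈ 16.35

16.35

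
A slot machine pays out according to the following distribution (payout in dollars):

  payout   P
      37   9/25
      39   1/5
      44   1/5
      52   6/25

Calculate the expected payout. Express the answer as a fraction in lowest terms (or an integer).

212/5 dollars

E[X] = (9/25)·37 + (1/5)·39 + (1/5)·44 + (6/25)·52
     = 212/5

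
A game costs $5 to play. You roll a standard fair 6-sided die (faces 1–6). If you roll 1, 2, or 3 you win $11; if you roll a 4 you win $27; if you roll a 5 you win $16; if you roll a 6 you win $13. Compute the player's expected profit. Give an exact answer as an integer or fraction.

59/6 dollars

E[payout] = (1/2)·11 + (1/6)·13 + (1/6)·16 + (1/6)·27 = 89/6
Expected profit = 89/6 − 5 = 59/6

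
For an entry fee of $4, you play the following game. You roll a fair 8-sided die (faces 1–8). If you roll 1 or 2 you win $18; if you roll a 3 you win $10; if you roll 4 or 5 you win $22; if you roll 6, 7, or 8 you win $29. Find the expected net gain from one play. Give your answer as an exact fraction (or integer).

145/8 dollars

E[payout] = (1/8)·10 + (1/4)·18 + (1/4)·22 + (3/8)·29 = 177/8
Expected profit = 177/8 − 4 = 145/8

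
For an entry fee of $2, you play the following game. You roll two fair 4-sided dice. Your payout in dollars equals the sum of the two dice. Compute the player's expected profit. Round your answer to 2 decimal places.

$3.00

Distribution of the sum of the two dice: 2 w.p. 1/16, 3 w.p. 1/8, 4 w.p. 3/16, 5 w.p. 1/4, 6 w.p. 3/16, 7 w.p. 1/8, …
E[payout] = (1/16)·2 + (1/8)·3 + (3/16)·4 + (1/4)·5 + (3/16)·6 + (1/8)·7 + (1/16)·8 = 5
Expected profit = 5 − 2 = 3 ≈ $3.00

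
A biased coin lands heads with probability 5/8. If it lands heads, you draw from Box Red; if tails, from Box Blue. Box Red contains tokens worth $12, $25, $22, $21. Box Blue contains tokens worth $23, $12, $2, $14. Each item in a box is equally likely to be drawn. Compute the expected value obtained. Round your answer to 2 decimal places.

E[X | Box Red] = (12 + 25 + 22 + 21)/4 = 20
E[X | Box Blue] = (23 + 12 + 2 + 14)/4 = 51/4
E[X] = (5/8)·20 + (3/8)·51/4 = 553/32 ≈ 17.28

$17.28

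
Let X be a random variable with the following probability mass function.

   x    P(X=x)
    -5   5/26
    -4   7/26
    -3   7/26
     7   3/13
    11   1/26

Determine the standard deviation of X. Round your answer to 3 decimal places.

E[X] = -21/26, E[X²] = 55/2
Var(X) = E[X²] − (E[X])² = 55/2 − 441/676 = 18149/676
SD(X) = √(18149/676) ≈ 5.181

5.181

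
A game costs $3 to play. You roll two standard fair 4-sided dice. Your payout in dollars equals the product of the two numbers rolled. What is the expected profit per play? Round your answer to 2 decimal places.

Distribution of the product of the two numbers rolled: 1 w.p. 1/16, 2 w.p. 1/8, 3 w.p. 1/8, 4 w.p. 3/16, 6 w.p. 1/8, 8 w.p. 1/8, …
E[payout] = (1/16)·1 + (1/8)·2 + (1/8)·3 + (3/16)·4 + (1/8)·6 + (1/8)·8 + (1/16)·9 + (1/8)·12 + (1/16)·16 = 25/4
Expected profit = 25/4 − 3 = 13/4 ≈ $3.25

$3.25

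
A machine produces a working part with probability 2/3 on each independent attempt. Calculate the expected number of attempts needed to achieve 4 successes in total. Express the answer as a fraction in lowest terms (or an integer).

6

By linearity (sum of 4 independent geometric waits), E[trials] = 4/p = 4/(2/3) = 6.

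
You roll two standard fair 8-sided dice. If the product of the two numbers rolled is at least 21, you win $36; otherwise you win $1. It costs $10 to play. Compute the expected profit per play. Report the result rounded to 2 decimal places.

$5.22

E[payout] = (19/32)·1 + (13/32)·36 = 487/32
Expected profit = 487/32 − 10 = 167/32 ≈ $5.22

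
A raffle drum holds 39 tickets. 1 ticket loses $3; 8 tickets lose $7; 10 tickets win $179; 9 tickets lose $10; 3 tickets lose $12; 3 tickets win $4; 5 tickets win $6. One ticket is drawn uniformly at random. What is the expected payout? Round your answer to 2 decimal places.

E[payout] = (1/39)·(-3) + (8/39)·(-7) + (10/39)·179 + (9/39)·(-10) + (3/39)·(-12) + (3/39)·4 + (5/39)·6 = 549/13
≈ $42.23

$42.23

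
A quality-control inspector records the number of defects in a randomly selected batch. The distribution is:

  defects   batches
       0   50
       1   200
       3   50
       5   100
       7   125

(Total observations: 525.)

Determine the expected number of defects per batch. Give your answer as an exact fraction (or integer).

Total = 525, so P(defects=0) = 50/525, etc.
E[X] = (2/21)·0 + (8/21)·1 + (2/21)·3 + (4/21)·5 + (5/21)·7
     = 23/7

23/7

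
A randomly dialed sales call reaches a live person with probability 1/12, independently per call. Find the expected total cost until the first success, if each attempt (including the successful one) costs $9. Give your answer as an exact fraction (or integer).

E[#attempts] = 1/p = 12; E[cost] = 9·12 = 108.

$108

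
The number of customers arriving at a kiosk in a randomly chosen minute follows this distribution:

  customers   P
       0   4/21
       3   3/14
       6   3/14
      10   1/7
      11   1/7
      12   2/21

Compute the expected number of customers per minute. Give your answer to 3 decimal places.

E[X] = (4/21)·0 + (3/14)·3 + (3/14)·6 + (1/7)·10 + (1/7)·11 + (2/21)·12
     = 85/14 ≈ 6.071

6.071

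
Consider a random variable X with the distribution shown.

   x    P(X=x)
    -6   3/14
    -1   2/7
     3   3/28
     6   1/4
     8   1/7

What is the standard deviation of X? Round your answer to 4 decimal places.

5.0167

E[X] = 39/28, E[X²] = 759/28
Var(X) = E[X²] − (E[X])² = 759/28 − 1521/784 = 19731/784
SD(X) = √(19731/784) ≈ 5.0167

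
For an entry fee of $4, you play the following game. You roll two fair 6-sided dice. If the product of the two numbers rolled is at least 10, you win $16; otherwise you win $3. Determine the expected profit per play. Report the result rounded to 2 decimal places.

E[payout] = (17/36)·3 + (19/36)·16 = 355/36
Expected profit = 355/36 − 4 = 211/36 ≈ $5.86

$5.86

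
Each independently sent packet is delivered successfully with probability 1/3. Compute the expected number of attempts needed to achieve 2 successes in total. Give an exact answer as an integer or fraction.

6

By linearity (sum of 2 independent geometric waits), E[trials] = 2/p = 2/(1/3) = 6.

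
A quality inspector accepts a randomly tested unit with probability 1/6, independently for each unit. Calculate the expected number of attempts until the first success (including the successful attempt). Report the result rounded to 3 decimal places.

For a geometric distribution, E[trials] = 1/p = 1/(1/6) = 6.
≈ 6.000

6.000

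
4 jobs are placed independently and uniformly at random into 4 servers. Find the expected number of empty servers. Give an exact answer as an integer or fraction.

81/64

Let Xⱼ=1 if server j is empty. P(Xⱼ=1) = ((4-1)/4)^4 = 81/256.
By linearity, E[#empty] = 4·81/256 = 81/64.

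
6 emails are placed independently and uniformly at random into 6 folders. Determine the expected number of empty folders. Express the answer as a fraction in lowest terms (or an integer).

15625/7776

Let Xⱼ=1 if folder j is empty. P(Xⱼ=1) = ((6-1)/6)^6 = 15625/46656.
By linearity, E[#empty] = 6·15625/46656 = 15625/7776.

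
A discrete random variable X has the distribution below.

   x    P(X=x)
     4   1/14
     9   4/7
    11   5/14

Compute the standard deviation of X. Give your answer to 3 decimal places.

1.757

E[X] = 131/14, E[X²] = 1269/14
Var(X) = E[X²] − (E[X])² = 1269/14 − 17161/196 = 605/196
SD(X) = √(605/196) ≈ 1.757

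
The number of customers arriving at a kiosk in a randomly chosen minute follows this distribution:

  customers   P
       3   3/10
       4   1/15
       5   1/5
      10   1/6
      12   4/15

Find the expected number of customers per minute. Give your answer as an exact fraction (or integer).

E[X] = (3/10)·3 + (1/15)·4 + (1/5)·5 + (1/6)·10 + (4/15)·12
     = 211/30

211/30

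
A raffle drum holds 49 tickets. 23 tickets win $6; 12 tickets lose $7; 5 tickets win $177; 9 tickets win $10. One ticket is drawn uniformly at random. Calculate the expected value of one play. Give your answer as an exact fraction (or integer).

$21

E[payout] = (23/49)·6 + (12/49)·(-7) + (5/49)·177 + (9/49)·10 = 21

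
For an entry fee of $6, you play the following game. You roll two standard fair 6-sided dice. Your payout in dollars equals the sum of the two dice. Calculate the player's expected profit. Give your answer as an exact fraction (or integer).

$1

Distribution of the sum of the two dice: 2 w.p. 1/36, 3 w.p. 1/18, 4 w.p. 1/12, 5 w.p. 1/9, 6 w.p. 5/36, 7 w.p. 1/6, …
E[payout] = (1/36)·2 + (1/18)·3 + (1/12)·4 + (1/9)·5 + (5/36)·6 + (1/6)·7 + (5/36)·8 + (1/9)·9 + (1/12)·10 + (1/18)·11 + (1/36)·12 = 7
Expected profit = 7 − 6 = 1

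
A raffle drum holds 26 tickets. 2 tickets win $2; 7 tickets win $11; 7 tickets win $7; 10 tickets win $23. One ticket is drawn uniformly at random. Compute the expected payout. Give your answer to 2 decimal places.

E[payout] = (2/26)·2 + (7/26)·11 + (7/26)·7 + (10/26)·23 = 180/13
≈ $13.85

$13.85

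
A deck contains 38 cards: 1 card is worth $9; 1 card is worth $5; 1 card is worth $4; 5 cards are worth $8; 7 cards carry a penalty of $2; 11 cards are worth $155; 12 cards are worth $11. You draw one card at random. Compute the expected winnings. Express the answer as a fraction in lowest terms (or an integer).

E[payout] = (1/38)·9 + (1/38)·5 + (1/38)·4 + (5/38)·8 + (7/38)·(-2) + (11/38)·155 + (12/38)·11 = 99/2

99/2 dollars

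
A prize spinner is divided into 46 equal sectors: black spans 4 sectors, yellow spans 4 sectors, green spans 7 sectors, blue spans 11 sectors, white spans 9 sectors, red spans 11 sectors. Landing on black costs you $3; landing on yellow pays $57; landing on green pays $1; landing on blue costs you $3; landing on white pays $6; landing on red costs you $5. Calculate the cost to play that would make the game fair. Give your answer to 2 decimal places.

E[payout] = (4/46)·(-3) + (4/46)·57 + (7/46)·1 + (11/46)·(-3) + (9/46)·6 + (11/46)·(-5) = 189/46
Fair fee = E[payout] = 189/46 ≈ $4.11

$4.11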